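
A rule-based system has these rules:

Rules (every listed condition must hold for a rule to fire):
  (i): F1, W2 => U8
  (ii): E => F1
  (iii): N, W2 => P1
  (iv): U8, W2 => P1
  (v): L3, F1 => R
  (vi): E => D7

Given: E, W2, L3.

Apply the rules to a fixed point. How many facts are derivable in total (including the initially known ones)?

[1] (ii) [E => F1]; (vi) [E => D7]. ⇒ new: F1, D7.
[2] (i) [F1, W2 => U8]; (v) [L3, F1 => R]. ⇒ new: U8, R.
[3] (iv) [U8, W2 => P1]. ⇒ new: P1.
Closure: {D7, E, F1, L3, P1, R, U8, W2} — 8 facts.

8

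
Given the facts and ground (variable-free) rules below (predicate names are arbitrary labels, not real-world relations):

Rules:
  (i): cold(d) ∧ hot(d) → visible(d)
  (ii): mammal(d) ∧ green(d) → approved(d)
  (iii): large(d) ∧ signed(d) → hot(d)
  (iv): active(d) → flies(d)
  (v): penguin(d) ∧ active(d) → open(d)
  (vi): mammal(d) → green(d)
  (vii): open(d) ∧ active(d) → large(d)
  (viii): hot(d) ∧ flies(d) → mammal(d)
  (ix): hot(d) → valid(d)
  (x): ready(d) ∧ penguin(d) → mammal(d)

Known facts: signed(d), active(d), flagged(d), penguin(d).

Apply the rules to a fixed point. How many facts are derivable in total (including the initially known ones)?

12

[1] (iv) [active(d) → flies(d)]; (v) [penguin(d) ∧ active(d) → open(d)]. ⇒ new: flies(d), open(d).
[2] (vii) [open(d) ∧ active(d) → large(d)]. ⇒ new: large(d).
[3] (iii) [large(d) ∧ signed(d) → hot(d)]. ⇒ new: hot(d).
[4] (viii) [hot(d) ∧ flies(d) → mammal(d)]; (ix) [hot(d) → valid(d)]. ⇒ new: mammal(d), valid(d).
[5] (vi) [mammal(d) → green(d)]. ⇒ new: green(d).
[6] (ii) [mammal(d) ∧ green(d) → approved(d)]. ⇒ new: approved(d).
Closure: {active(d), approved(d), flagged(d), flies(d), green(d), hot(d), large(d), mammal(d), open(d), penguin(d), signed(d), valid(d)} — 12 facts.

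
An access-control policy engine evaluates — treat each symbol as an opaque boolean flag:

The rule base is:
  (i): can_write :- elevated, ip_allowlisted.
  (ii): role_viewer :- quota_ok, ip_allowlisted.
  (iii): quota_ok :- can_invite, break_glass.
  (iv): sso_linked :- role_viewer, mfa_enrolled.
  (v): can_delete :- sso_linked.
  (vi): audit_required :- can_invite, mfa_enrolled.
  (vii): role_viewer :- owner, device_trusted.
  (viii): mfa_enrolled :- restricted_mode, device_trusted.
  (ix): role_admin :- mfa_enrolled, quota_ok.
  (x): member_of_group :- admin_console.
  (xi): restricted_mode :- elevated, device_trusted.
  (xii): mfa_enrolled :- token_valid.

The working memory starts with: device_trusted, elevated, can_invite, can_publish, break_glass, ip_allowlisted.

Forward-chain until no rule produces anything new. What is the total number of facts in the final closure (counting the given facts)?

Round 1: (i) [can_write :- elevated, ip_allowlisted.]; (iii) [quota_ok :- can_invite, break_glass.]; (xi) [restricted_mode :- elevated, device_trusted.]. Adds can_write, quota_ok, restricted_mode.
Round 2: (ii) [role_viewer :- quota_ok, ip_allowlisted.]; (viii) [mfa_enrolled :- restricted_mode, device_trusted.]. Adds role_viewer, mfa_enrolled.
Round 3: (iv) [sso_linked :- role_viewer, mfa_enrolled.]; (vi) [audit_required :- can_invite, mfa_enrolled.]; (ix) [role_admin :- mfa_enrolled, quota_ok.]. Adds sso_linked, audit_required, role_admin.
Round 4: (v) [can_delete :- sso_linked.]. Adds can_delete.
Closure: {audit_required, break_glass, can_delete, can_invite, can_publish, can_write, device_trusted, elevated, ip_allowlisted, mfa_enrolled, quota_ok, restricted_mode, role_admin, role_viewer, sso_linked} — 15 facts.

15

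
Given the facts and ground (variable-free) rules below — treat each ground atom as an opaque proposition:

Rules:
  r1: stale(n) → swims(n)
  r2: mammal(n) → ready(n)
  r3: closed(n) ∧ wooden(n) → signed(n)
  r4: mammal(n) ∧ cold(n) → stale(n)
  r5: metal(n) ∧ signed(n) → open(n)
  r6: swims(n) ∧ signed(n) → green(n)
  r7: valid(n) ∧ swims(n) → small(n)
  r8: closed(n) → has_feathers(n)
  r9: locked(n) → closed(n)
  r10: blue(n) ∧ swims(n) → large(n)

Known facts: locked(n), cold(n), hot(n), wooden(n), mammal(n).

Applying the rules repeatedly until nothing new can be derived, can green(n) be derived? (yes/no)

[1] r2 [mammal(n) → ready(n)]; r4 [mammal(n) ∧ cold(n) → stale(n)]; r9 [locked(n) → closed(n)]. ⇒ new: ready(n), stale(n), closed(n).
[2] r1 [stale(n) → swims(n)]; r3 [closed(n) ∧ wooden(n) → signed(n)]; r8 [closed(n) → has_feathers(n)]. ⇒ new: swims(n), signed(n), has_feathers(n).
[3] r6 [swims(n) ∧ signed(n) → green(n)]. ⇒ new: green(n).
green(n) appears in round 3, so it is derivable.

yes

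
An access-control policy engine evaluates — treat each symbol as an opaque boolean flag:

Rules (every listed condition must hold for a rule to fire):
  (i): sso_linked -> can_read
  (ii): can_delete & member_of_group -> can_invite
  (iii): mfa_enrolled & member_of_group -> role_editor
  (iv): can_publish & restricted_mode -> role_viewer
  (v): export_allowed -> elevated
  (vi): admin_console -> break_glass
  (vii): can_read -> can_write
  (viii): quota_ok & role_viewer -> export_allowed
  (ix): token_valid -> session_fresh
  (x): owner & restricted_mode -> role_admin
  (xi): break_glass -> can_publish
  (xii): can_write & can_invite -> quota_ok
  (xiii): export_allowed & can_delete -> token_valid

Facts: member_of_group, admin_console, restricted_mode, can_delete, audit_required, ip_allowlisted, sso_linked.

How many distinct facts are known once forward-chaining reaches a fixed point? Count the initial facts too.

Round 1 fires (i), (ii), (vi), giving can_read, can_invite, break_glass.
Round 2 fires (vii), (xi), giving can_write, can_publish.
Round 3 fires (iv), (xii), giving role_viewer, quota_ok.
Round 4 fires (viii), giving export_allowed.
Round 5 fires (v), (xiii), giving elevated, token_valid.
Round 6 fires (ix), giving session_fresh.
Closure: {admin_console, audit_required, break_glass, can_delete, can_invite, can_publish, can_read, can_write, elevated, export_allowed, ip_allowlisted, member_of_group, quota_ok, restricted_mode, role_viewer, session_fresh, sso_linked, token_valid} — 18 facts.

18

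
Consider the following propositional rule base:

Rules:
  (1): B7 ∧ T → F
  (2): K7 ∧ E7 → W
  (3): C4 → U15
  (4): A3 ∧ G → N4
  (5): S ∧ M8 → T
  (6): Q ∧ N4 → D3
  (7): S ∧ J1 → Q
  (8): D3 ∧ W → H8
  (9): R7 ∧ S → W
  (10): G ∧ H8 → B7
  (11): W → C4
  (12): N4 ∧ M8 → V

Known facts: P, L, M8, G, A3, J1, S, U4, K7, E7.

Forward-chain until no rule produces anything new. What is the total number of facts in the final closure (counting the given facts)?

21

Round 1: (2) [K7 ∧ E7 → W]; (4) [A3 ∧ G → N4]; (5) [S ∧ M8 → T]; (7) [S ∧ J1 → Q]. Adds W, N4, T, Q.
Round 2: (6) [Q ∧ N4 → D3]; (11) [W → C4]; (12) [N4 ∧ M8 → V]. Adds D3, C4, V.
Round 3: (3) [C4 → U15]; (8) [D3 ∧ W → H8]. Adds U15, H8.
Round 4: (10) [G ∧ H8 → B7]. Adds B7.
Round 5: (1) [B7 ∧ T → F]. Adds F.
Closure: {A3, B7, C4, D3, E7, F, G, H8, J1, K7, L, M8, N4, P, Q, S, T, U15, U4, V, W} — 21 facts.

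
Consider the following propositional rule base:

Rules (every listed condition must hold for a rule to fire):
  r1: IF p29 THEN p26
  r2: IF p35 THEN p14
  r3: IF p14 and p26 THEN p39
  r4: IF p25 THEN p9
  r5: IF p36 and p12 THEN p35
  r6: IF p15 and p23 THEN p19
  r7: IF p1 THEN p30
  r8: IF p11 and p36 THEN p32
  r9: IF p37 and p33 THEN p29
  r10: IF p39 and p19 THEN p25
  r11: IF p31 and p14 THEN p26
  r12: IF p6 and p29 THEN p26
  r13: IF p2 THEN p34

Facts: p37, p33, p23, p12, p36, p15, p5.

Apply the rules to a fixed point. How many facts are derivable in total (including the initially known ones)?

15

Round 1 — r5, r6, r9, derive p35, p19, p29.
Round 2 — r1, r2, derive p26, p14.
Round 3 — r3, derive p39.
Round 4 — r10, derive p25.
Round 5 — r4, derive p9.
Closure: {p12, p14, p15, p19, p23, p25, p26, p29, p33, p35, p36, p37, p39, p5, p9} — 15 facts.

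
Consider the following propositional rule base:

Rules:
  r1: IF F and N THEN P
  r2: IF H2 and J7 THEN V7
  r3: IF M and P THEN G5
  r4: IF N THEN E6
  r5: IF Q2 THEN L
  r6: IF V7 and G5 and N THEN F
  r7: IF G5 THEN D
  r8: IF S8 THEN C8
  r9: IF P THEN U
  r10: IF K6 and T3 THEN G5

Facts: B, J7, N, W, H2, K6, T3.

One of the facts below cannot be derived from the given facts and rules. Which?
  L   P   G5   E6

L

Round 1: r2 [IF H2 and J7 THEN V7]; r4 [IF N THEN E6]; r10 [IF K6 and T3 THEN G5]. New: V7, E6, G5.
Round 2: r6 [IF V7 and G5 and N THEN F]; r7 [IF G5 THEN D]. New: F, D.
Round 3: r1 [IF F and N THEN P]. New: P.
Round 4: r9 [IF P THEN U]. New: U.
Derived: G5 (round 1), P (round 3), E6 (round 1). L never appears in any round.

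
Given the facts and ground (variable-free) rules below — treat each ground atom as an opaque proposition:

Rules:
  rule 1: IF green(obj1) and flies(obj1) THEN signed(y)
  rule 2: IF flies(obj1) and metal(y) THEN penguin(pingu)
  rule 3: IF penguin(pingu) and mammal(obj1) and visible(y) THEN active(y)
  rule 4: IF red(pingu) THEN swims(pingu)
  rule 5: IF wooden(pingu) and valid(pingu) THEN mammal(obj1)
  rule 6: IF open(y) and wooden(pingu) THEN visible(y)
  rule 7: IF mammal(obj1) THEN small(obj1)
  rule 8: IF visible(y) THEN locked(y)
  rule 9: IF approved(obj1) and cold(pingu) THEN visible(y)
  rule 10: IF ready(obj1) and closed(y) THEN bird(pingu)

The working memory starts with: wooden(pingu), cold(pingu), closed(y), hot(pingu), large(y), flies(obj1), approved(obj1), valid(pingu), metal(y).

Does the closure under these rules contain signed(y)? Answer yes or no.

Round 1 fires rule 2, rule 5, rule 9, giving penguin(pingu), mammal(obj1), visible(y).
Round 2 fires rule 3, rule 7, rule 8, giving active(y), small(obj1), locked(y).
Fixed point reached. signed(y) is concluded only by rule 1; rule 1 needs green(obj1) (never derived).

no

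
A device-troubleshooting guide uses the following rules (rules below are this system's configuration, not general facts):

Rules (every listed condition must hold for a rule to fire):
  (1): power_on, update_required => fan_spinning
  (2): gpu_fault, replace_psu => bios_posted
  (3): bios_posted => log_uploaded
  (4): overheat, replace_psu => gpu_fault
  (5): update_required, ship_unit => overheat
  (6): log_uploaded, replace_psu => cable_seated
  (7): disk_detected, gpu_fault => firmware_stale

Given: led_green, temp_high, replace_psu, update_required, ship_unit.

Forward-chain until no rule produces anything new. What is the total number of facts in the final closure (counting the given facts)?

[1] (5) [update_required, ship_unit => overheat]. ⇒ new: overheat.
[2] (4) [overheat, replace_psu => gpu_fault]. ⇒ new: gpu_fault.
[3] (2) [gpu_fault, replace_psu => bios_posted]. ⇒ new: bios_posted.
[4] (3) [bios_posted => log_uploaded]. ⇒ new: log_uploaded.
[5] (6) [log_uploaded, replace_psu => cable_seated]. ⇒ new: cable_seated.
Closure: {bios_posted, cable_seated, gpu_fault, led_green, log_uploaded, overheat, replace_psu, ship_unit, temp_high, update_required} — 10 facts.

10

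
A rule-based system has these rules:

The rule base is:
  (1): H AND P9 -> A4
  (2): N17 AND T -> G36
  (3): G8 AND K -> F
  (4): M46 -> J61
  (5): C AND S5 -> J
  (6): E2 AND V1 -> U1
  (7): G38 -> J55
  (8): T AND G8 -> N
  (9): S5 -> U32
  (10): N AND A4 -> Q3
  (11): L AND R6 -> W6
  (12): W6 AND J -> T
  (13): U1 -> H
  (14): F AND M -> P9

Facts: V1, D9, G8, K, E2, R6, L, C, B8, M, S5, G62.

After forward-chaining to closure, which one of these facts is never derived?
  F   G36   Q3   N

G36

Round 1 — (3), (5), (6), (9), (11), derive F, J, U1, U32, W6.
Round 2 — (12), (13), (14), derive T, H, P9.
Round 3 — (1), (8), derive A4, N.
Round 4 — (10), derive Q3.
Derived: N (round 3), Q3 (round 4), F (round 1). G36 never appears in any round.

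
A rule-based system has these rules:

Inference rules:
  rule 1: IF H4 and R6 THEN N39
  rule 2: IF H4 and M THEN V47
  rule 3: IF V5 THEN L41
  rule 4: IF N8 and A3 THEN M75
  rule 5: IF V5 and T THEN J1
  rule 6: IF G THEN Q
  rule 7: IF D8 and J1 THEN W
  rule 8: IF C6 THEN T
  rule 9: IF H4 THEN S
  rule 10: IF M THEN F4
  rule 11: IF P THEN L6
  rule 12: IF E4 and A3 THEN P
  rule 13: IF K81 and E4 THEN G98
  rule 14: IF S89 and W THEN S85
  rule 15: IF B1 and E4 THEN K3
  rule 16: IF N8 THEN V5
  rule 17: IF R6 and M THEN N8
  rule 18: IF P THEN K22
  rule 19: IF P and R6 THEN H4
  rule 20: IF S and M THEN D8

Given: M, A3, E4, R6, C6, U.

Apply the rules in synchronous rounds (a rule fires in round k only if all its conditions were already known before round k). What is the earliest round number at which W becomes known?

Round 1: rule 8 [IF C6 THEN T]; rule 10 [IF M THEN F4]; rule 12 [IF E4 and A3 THEN P]; rule 17 [IF R6 and M THEN N8]. New: T, F4, P, N8.
Round 2: rule 4 [IF N8 and A3 THEN M75]; rule 11 [IF P THEN L6]; rule 16 [IF N8 THEN V5]; rule 18 [IF P THEN K22]; rule 19 [IF P and R6 THEN H4]. New: M75, L6, V5, K22, H4.
Round 3: rule 1 [IF H4 and R6 THEN N39]; rule 2 [IF H4 and M THEN V47]; rule 3 [IF V5 THEN L41]; rule 5 [IF V5 and T THEN J1]; rule 9 [IF H4 THEN S]. New: N39, V47, L41, J1, S.
Round 4: rule 20 [IF S and M THEN D8]. New: D8.
Round 5: rule 7 [IF D8 and J1 THEN W]. New: W.
W first appears in round 5.

5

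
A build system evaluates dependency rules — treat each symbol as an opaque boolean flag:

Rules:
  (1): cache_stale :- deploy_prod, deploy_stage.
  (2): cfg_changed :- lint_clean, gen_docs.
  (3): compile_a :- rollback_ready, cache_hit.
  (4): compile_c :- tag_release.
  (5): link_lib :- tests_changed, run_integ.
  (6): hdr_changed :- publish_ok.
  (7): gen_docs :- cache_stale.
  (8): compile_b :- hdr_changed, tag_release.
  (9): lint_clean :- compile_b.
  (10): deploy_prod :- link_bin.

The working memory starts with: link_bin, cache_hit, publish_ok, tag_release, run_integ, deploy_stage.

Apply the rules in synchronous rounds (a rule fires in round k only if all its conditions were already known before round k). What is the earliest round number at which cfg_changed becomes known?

4

Round 1: (4) [compile_c :- tag_release.]; (6) [hdr_changed :- publish_ok.]; (10) [deploy_prod :- link_bin.]. Adds compile_c, hdr_changed, deploy_prod.
Round 2: (1) [cache_stale :- deploy_prod, deploy_stage.]; (8) [compile_b :- hdr_changed, tag_release.]. Adds cache_stale, compile_b.
Round 3: (7) [gen_docs :- cache_stale.]; (9) [lint_clean :- compile_b.]. Adds gen_docs, lint_clean.
Round 4: (2) [cfg_changed :- lint_clean, gen_docs.]. Adds cfg_changed.
cfg_changed first appears in round 4.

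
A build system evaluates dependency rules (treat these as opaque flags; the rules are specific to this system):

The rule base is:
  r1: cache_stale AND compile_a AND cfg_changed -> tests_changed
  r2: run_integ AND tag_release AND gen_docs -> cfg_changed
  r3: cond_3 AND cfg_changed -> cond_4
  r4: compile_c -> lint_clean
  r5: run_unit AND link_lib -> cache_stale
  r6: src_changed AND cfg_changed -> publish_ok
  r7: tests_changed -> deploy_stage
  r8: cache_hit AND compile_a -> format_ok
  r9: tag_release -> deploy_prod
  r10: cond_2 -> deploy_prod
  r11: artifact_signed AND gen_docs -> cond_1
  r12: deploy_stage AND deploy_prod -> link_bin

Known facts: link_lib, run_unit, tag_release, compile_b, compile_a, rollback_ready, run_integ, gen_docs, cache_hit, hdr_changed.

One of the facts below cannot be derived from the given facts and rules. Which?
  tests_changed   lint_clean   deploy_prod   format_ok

lint_clean

Round 1: r2 [run_integ AND tag_release AND gen_docs -> cfg_changed]; r5 [run_unit AND link_lib -> cache_stale]; r8 [cache_hit AND compile_a -> format_ok]; r9 [tag_release -> deploy_prod]. Adds cfg_changed, cache_stale, format_ok, deploy_prod.
Round 2: r1 [cache_stale AND compile_a AND cfg_changed -> tests_changed]. Adds tests_changed.
Round 3: r7 [tests_changed -> deploy_stage]. Adds deploy_stage.
Round 4: r12 [deploy_stage AND deploy_prod -> link_bin]. Adds link_bin.
Derived: format_ok (round 1), deploy_prod (round 1), tests_changed (round 2). lint_clean never appears in any round.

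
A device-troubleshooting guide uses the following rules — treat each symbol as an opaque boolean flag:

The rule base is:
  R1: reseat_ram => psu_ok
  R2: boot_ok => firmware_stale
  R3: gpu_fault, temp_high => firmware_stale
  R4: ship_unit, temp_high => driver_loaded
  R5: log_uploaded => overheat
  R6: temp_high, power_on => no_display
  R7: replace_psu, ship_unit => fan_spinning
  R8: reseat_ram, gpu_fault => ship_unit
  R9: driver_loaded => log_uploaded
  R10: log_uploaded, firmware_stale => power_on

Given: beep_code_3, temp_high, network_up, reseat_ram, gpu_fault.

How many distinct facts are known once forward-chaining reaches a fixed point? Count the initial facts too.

[1] R1 [reseat_ram => psu_ok]; R3 [gpu_fault, temp_high => firmware_stale]; R8 [reseat_ram, gpu_fault => ship_unit]. ⇒ new: psu_ok, firmware_stale, ship_unit.
[2] R4 [ship_unit, temp_high => driver_loaded]. ⇒ new: driver_loaded.
[3] R9 [driver_loaded => log_uploaded]. ⇒ new: log_uploaded.
[4] R5 [log_uploaded => overheat]; R10 [log_uploaded, firmware_stale => power_on]. ⇒ new: overheat, power_on.
[5] R6 [temp_high, power_on => no_display]. ⇒ new: no_display.
Closure: {beep_code_3, driver_loaded, firmware_stale, gpu_fault, log_uploaded, network_up, no_display, overheat, power_on, psu_ok, reseat_ram, ship_unit, temp_high} — 13 facts.

13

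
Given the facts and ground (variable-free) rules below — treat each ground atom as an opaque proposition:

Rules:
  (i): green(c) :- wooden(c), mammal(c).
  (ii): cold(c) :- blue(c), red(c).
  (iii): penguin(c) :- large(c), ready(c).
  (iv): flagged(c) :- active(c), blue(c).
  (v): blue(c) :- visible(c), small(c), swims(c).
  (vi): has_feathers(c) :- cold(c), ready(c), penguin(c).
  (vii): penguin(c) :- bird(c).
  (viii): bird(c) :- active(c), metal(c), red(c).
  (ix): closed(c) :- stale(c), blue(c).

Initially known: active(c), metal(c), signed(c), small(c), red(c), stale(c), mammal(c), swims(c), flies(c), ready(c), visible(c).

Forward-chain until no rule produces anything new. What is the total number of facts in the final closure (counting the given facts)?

18

[1] (v) [blue(c) :- visible(c), small(c), swims(c).]; (viii) [bird(c) :- active(c), metal(c), red(c).]. ⇒ new: blue(c), bird(c).
[2] (ii) [cold(c) :- blue(c), red(c).]; (iv) [flagged(c) :- active(c), blue(c).]; (vii) [penguin(c) :- bird(c).]; (ix) [closed(c) :- stale(c), blue(c).]. ⇒ new: cold(c), flagged(c), penguin(c), closed(c).
[3] (vi) [has_feathers(c) :- cold(c), ready(c), penguin(c).]. ⇒ new: has_feathers(c).
Closure: {active(c), bird(c), blue(c), closed(c), cold(c), flagged(c), flies(c), has_feathers(c), mammal(c), metal(c), penguin(c), ready(c), red(c), signed(c), small(c), stale(c), swims(c), visible(c)} — 18 facts.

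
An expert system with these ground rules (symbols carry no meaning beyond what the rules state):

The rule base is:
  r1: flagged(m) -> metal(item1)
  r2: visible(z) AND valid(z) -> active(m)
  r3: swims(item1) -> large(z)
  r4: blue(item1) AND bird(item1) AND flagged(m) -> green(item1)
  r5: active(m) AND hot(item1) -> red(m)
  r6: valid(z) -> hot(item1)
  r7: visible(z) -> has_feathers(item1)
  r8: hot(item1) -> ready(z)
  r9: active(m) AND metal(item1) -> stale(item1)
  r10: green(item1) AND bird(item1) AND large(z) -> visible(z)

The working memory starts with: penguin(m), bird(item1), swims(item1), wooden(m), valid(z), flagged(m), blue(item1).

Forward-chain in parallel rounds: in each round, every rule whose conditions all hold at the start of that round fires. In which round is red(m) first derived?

4

Round 1 fires r1, r3, r4, r6, giving metal(item1), large(z), green(item1), hot(item1).
Round 2 fires r8, r10, giving ready(z), visible(z).
Round 3 fires r2, r7, giving active(m), has_feathers(item1).
Round 4 fires r5, r9, giving red(m), stale(item1).
red(m) first appears in round 4.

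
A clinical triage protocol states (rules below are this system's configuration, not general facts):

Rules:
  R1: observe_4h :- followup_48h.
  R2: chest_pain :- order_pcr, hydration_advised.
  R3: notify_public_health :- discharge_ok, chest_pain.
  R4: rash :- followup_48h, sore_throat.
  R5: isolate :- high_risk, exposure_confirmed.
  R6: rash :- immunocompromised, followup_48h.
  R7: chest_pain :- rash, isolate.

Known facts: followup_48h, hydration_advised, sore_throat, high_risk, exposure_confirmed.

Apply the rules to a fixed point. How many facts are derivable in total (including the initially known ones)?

9

Round 1 fires R1, R4, R5, giving observe_4h, rash, isolate.
Round 2 fires R7, giving chest_pain.
Closure: {chest_pain, exposure_confirmed, followup_48h, high_risk, hydration_advised, isolate, observe_4h, rash, sore_throat} — 9 facts.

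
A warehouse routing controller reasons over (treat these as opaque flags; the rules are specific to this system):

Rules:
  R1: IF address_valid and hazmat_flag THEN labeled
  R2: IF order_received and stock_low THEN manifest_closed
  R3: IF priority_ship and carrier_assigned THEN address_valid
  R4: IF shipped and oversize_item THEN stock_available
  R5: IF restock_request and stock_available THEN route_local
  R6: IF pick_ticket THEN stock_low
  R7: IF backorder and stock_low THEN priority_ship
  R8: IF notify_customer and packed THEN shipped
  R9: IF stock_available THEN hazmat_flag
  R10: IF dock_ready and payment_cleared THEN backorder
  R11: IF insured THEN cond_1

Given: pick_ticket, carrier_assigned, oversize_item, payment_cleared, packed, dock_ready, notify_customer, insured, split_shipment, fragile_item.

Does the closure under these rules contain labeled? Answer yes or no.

[1] R6 [IF pick_ticket THEN stock_low]; R8 [IF notify_customer and packed THEN shipped]; R10 [IF dock_ready and payment_cleared THEN backorder]; R11 [IF insured THEN cond_1]. ⇒ new: stock_low, shipped, backorder, cond_1.
[2] R4 [IF shipped and oversize_item THEN stock_available]; R7 [IF backorder and stock_low THEN priority_ship]. ⇒ new: stock_available, priority_ship.
[3] R3 [IF priority_ship and carrier_assigned THEN address_valid]; R9 [IF stock_available THEN hazmat_flag]. ⇒ new: address_valid, hazmat_flag.
[4] R1 [IF address_valid and hazmat_flag THEN labeled]. ⇒ new: labeled.
labeled appears in round 4, so it is derivable.

yes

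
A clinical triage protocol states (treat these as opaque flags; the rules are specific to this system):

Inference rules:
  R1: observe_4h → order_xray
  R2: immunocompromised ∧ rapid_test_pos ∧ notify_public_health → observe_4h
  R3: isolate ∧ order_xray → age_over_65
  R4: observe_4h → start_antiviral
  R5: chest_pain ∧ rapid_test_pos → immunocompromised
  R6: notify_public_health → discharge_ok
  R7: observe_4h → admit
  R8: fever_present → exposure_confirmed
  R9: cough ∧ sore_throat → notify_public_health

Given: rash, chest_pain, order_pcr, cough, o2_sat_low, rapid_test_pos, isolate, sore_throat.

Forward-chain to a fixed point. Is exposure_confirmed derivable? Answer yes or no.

Round 1 — R5, R9, derive immunocompromised, notify_public_health.
Round 2 — R2, R6, derive observe_4h, discharge_ok.
Round 3 — R1, R4, R7, derive order_xray, start_antiviral, admit.
Round 4 — R3, derive age_over_65.
Fixed point reached. exposure_confirmed is concluded only by R8; R8 needs fever_present (never derived).

no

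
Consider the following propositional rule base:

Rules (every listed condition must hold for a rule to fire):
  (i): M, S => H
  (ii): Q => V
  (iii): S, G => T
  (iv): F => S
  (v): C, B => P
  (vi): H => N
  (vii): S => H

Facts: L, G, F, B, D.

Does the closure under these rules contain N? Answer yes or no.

yes

Round 1 — (iv), derive S.
Round 2 — (iii), (vii), derive T, H.
Round 3 — (vi), derive N.
N appears in round 3, so it is derivable.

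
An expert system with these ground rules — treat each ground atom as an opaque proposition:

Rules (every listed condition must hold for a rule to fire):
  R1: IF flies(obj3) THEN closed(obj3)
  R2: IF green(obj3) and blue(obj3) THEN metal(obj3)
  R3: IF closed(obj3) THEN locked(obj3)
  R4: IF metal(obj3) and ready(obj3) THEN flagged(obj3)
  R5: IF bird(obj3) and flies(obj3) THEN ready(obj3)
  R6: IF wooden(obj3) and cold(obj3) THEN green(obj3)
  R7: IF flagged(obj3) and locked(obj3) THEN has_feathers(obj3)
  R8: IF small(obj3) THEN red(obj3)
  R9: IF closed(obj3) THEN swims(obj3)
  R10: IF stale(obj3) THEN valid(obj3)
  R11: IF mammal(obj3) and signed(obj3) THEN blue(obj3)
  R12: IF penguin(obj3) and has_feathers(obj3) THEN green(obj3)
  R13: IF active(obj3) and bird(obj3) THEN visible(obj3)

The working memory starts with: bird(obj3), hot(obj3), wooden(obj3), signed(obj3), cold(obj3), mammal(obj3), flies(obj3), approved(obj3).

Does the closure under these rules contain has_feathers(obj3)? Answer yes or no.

Round 1 — R1, R5, R6, R11, derive closed(obj3), ready(obj3), green(obj3), blue(obj3).
Round 2 — R2, R3, R9, derive metal(obj3), locked(obj3), swims(obj3).
Round 3 — R4, derive flagged(obj3).
Round 4 — R7, derive has_feathers(obj3).
has_feathers(obj3) appears in round 4, so it is derivable.

yes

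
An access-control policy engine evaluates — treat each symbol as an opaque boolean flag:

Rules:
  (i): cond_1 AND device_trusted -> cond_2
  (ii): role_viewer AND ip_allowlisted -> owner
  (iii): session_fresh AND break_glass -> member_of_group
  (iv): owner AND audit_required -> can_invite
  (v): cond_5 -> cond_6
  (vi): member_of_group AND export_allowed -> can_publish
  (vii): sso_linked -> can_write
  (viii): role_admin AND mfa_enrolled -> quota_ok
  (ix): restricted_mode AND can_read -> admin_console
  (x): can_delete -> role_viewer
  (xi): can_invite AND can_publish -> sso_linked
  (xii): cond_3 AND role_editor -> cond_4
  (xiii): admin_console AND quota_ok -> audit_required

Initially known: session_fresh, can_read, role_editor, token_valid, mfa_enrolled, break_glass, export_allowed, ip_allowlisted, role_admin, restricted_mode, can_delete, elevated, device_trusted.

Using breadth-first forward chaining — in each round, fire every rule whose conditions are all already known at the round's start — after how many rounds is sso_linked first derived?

4

Round 1: (iii) [session_fresh AND break_glass -> member_of_group]; (viii) [role_admin AND mfa_enrolled -> quota_ok]; (ix) [restricted_mode AND can_read -> admin_console]; (x) [can_delete -> role_viewer]. Adds member_of_group, quota_ok, admin_console, role_viewer.
Round 2: (ii) [role_viewer AND ip_allowlisted -> owner]; (vi) [member_of_group AND export_allowed -> can_publish]; (xiii) [admin_console AND quota_ok -> audit_required]. Adds owner, can_publish, audit_required.
Round 3: (iv) [owner AND audit_required -> can_invite]. Adds can_invite.
Round 4: (xi) [can_invite AND can_publish -> sso_linked]. Adds sso_linked.
sso_linked first appears in round 4.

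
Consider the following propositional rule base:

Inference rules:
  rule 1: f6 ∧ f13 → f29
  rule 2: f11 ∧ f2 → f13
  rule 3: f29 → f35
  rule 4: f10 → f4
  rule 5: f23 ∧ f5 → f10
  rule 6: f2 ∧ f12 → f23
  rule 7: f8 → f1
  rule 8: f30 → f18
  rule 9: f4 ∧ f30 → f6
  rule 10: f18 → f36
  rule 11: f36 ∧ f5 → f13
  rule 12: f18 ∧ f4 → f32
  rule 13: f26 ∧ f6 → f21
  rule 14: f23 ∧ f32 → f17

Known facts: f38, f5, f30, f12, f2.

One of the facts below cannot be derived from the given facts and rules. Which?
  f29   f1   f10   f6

f1

[1] rule 6 [f2 ∧ f12 → f23]; rule 8 [f30 → f18]. ⇒ new: f23, f18.
[2] rule 5 [f23 ∧ f5 → f10]; rule 10 [f18 → f36]. ⇒ new: f10, f36.
[3] rule 4 [f10 → f4]; rule 11 [f36 ∧ f5 → f13]. ⇒ new: f4, f13.
[4] rule 9 [f4 ∧ f30 → f6]; rule 12 [f18 ∧ f4 → f32]. ⇒ new: f6, f32.
[5] rule 1 [f6 ∧ f13 → f29]; rule 14 [f23 ∧ f32 → f17]. ⇒ new: f29, f17.
[6] rule 3 [f29 → f35]. ⇒ new: f35.
Derived: f6 (round 4), f29 (round 5), f10 (round 2). f1 never appears in any round.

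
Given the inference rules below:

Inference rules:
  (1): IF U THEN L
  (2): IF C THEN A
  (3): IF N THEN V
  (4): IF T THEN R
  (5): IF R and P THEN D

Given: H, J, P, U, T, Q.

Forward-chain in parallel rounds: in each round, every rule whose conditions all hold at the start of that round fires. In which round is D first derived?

2

Round 1: (1) [IF U THEN L]; (4) [IF T THEN R]. New: L, R.
Round 2: (5) [IF R and P THEN D]. New: D.
D first appears in round 2.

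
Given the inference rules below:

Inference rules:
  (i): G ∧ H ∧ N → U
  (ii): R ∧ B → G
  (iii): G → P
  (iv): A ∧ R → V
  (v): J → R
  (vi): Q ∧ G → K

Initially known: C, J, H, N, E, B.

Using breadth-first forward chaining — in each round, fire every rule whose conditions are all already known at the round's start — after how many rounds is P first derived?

Round 1: (v) [J → R]. Adds R.
Round 2: (ii) [R ∧ B → G]. Adds G.
Round 3: (i) [G ∧ H ∧ N → U]; (iii) [G → P]. Adds U, P.
P first appears in round 3.

3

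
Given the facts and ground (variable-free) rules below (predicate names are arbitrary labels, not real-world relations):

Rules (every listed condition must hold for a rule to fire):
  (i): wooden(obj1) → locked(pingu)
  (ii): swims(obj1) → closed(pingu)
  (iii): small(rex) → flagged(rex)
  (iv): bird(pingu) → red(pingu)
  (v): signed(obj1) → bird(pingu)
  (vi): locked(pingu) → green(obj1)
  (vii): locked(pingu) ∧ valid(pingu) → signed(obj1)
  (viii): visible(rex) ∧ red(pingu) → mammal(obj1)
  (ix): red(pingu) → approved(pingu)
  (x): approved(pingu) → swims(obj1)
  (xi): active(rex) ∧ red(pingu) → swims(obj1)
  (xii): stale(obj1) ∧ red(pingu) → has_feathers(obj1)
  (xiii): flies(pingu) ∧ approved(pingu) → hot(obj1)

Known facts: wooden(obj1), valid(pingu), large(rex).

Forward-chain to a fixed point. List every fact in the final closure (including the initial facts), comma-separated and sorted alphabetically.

Round 1: (i) [wooden(obj1) → locked(pingu)]. New: locked(pingu).
Round 2: (vi) [locked(pingu) → green(obj1)]; (vii) [locked(pingu) ∧ valid(pingu) → signed(obj1)]. New: green(obj1), signed(obj1).
Round 3: (v) [signed(obj1) → bird(pingu)]. New: bird(pingu).
Round 4: (iv) [bird(pingu) → red(pingu)]. New: red(pingu).
Round 5: (ix) [red(pingu) → approved(pingu)]. New: approved(pingu).
Round 6: (x) [approved(pingu) → swims(obj1)]. New: swims(obj1).
Round 7: (ii) [swims(obj1) → closed(pingu)]. New: closed(pingu).

approved(pingu), bird(pingu), closed(pingu), green(obj1), large(rex), locked(pingu), red(pingu), signed(obj1), swims(obj1), valid(pingu), wooden(obj1)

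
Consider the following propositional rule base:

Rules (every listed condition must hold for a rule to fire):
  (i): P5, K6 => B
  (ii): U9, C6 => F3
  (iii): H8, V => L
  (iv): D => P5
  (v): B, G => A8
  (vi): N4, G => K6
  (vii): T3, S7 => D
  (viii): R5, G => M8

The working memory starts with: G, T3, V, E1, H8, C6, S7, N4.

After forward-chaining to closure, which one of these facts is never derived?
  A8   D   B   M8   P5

Round 1: (iii) [H8, V => L]; (vi) [N4, G => K6]; (vii) [T3, S7 => D]. Adds L, K6, D.
Round 2: (iv) [D => P5]. Adds P5.
Round 3: (i) [P5, K6 => B]. Adds B.
Round 4: (v) [B, G => A8]. Adds A8.
Derived: D (round 1), P5 (round 2), B (round 3), A8 (round 4). M8 never appears in any round.

M8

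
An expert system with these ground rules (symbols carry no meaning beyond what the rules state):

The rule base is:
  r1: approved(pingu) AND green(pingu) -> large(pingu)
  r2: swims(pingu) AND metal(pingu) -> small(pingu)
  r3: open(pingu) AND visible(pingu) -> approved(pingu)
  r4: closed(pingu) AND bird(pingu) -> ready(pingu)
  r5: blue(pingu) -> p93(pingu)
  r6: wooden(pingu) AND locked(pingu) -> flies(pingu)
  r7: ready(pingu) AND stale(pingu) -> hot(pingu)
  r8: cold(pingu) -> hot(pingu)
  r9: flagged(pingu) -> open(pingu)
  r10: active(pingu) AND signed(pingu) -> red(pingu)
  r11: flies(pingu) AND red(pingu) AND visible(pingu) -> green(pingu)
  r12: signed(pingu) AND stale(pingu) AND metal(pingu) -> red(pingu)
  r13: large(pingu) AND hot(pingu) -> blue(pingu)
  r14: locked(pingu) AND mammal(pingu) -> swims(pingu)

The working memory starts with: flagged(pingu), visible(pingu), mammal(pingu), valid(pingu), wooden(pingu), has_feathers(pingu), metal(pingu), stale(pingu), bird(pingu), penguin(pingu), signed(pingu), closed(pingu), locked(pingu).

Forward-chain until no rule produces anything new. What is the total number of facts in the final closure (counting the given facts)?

Round 1: r4 [closed(pingu) AND bird(pingu) -> ready(pingu)]; r6 [wooden(pingu) AND locked(pingu) -> flies(pingu)]; r9 [flagged(pingu) -> open(pingu)]; r12 [signed(pingu) AND stale(pingu) AND metal(pingu) -> red(pingu)]; r14 [locked(pingu) AND mammal(pingu) -> swims(pingu)]. Adds ready(pingu), flies(pingu), open(pingu), red(pingu), swims(pingu).
Round 2: r2 [swims(pingu) AND metal(pingu) -> small(pingu)]; r3 [open(pingu) AND visible(pingu) -> approved(pingu)]; r7 [ready(pingu) AND stale(pingu) -> hot(pingu)]; r11 [flies(pingu) AND red(pingu) AND visible(pingu) -> green(pingu)]. Adds small(pingu), approved(pingu), hot(pingu), green(pingu).
Round 3: r1 [approved(pingu) AND green(pingu) -> large(pingu)]. Adds large(pingu).
Round 4: r13 [large(pingu) AND hot(pingu) -> blue(pingu)]. Adds blue(pingu).
Round 5: r5 [blue(pingu) -> p93(pingu)]. Adds p93(pingu).
Closure: {approved(pingu), bird(pingu), blue(pingu), closed(pingu), flagged(pingu), flies(pingu), green(pingu), has_feathers(pingu), hot(pingu), large(pingu), locked(pingu), mammal(pingu), metal(pingu), open(pingu), p93(pingu), penguin(pingu), ready(pingu), red(pingu), signed(pingu), small(pingu), stale(pingu), swims(pingu), valid(pingu), visible(pingu), wooden(pingu)} — 25 facts.

25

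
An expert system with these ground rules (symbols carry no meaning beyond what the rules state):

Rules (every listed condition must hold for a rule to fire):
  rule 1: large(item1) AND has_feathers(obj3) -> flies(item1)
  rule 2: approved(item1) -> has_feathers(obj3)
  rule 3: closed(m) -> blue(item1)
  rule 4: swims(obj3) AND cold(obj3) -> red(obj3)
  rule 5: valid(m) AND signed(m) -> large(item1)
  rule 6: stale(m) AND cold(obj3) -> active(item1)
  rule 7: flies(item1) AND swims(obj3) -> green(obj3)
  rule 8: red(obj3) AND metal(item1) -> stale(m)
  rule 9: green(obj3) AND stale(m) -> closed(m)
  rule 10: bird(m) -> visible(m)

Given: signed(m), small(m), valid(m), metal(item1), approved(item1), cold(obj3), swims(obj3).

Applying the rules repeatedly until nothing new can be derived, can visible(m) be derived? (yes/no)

Round 1 — rule 2, rule 4, rule 5, derive has_feathers(obj3), red(obj3), large(item1).
Round 2 — rule 1, rule 8, derive flies(item1), stale(m).
Round 3 — rule 6, rule 7, derive active(item1), green(obj3).
Round 4 — rule 9, derive closed(m).
Round 5 — rule 3, derive blue(item1).
Fixed point reached. visible(m) is concluded only by rule 10; rule 10 needs bird(m) (never derived).

no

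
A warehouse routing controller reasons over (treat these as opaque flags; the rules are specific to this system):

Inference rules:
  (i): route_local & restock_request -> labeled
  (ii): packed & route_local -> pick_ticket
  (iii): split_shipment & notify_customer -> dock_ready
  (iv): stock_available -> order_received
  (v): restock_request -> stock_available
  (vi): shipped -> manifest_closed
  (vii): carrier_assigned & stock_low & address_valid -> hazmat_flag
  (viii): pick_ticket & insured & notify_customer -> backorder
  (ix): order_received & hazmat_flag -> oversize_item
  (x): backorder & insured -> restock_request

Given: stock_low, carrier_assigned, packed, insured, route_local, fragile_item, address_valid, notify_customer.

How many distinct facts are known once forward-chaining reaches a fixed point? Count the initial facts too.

Round 1 — (ii), (vii), derive pick_ticket, hazmat_flag.
Round 2 — (viii), derive backorder.
Round 3 — (x), derive restock_request.
Round 4 — (i), (v), derive labeled, stock_available.
Round 5 — (iv), derive order_received.
Round 6 — (ix), derive oversize_item.
Closure: {address_valid, backorder, carrier_assigned, fragile_item, hazmat_flag, insured, labeled, notify_customer, order_received, oversize_item, packed, pick_ticket, restock_request, route_local, stock_available, stock_low} — 16 facts.

16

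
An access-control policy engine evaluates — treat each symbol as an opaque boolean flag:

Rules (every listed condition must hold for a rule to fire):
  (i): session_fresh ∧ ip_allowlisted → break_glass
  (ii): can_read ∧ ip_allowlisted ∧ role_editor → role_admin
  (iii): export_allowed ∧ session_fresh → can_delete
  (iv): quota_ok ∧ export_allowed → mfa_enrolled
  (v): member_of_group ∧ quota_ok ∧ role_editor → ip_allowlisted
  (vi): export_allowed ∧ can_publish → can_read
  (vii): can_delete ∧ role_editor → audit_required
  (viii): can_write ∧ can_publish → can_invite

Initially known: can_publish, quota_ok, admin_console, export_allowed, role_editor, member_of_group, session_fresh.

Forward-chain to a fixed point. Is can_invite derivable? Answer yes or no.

no

[1] (iii) [export_allowed ∧ session_fresh → can_delete]; (iv) [quota_ok ∧ export_allowed → mfa_enrolled]; (v) [member_of_group ∧ quota_ok ∧ role_editor → ip_allowlisted]; (vi) [export_allowed ∧ can_publish → can_read]. ⇒ new: can_delete, mfa_enrolled, ip_allowlisted, can_read.
[2] (i) [session_fresh ∧ ip_allowlisted → break_glass]; (ii) [can_read ∧ ip_allowlisted ∧ role_editor → role_admin]; (vii) [can_delete ∧ role_editor → audit_required]. ⇒ new: break_glass, role_admin, audit_required.
Fixed point reached. can_invite is concluded only by (viii); (viii) needs can_write (never derived).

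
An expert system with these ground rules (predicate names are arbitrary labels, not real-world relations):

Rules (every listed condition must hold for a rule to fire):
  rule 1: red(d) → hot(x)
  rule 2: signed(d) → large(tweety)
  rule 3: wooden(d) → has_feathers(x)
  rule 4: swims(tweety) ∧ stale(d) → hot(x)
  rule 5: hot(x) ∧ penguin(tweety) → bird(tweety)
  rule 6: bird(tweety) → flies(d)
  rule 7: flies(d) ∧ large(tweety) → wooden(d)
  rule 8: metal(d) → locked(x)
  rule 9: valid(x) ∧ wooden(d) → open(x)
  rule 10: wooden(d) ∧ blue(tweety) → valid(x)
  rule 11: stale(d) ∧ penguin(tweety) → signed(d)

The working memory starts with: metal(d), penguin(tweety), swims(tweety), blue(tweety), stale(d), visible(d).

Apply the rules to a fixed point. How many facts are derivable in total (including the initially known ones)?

[1] rule 4 [swims(tweety) ∧ stale(d) → hot(x)]; rule 8 [metal(d) → locked(x)]; rule 11 [stale(d) ∧ penguin(tweety) → signed(d)]. ⇒ new: hot(x), locked(x), signed(d).
[2] rule 2 [signed(d) → large(tweety)]; rule 5 [hot(x) ∧ penguin(tweety) → bird(tweety)]. ⇒ new: large(tweety), bird(tweety).
[3] rule 6 [bird(tweety) → flies(d)]. ⇒ new: flies(d).
[4] rule 7 [flies(d) ∧ large(tweety) → wooden(d)]. ⇒ new: wooden(d).
[5] rule 3 [wooden(d) → has_feathers(x)]; rule 10 [wooden(d) ∧ blue(tweety) → valid(x)]. ⇒ new: has_feathers(x), valid(x).
[6] rule 9 [valid(x) ∧ wooden(d) → open(x)]. ⇒ new: open(x).
Closure: {bird(tweety), blue(tweety), flies(d), has_feathers(x), hot(x), large(tweety), locked(x), metal(d), open(x), penguin(tweety), signed(d), stale(d), swims(tweety), valid(x), visible(d), wooden(d)} — 16 facts.

16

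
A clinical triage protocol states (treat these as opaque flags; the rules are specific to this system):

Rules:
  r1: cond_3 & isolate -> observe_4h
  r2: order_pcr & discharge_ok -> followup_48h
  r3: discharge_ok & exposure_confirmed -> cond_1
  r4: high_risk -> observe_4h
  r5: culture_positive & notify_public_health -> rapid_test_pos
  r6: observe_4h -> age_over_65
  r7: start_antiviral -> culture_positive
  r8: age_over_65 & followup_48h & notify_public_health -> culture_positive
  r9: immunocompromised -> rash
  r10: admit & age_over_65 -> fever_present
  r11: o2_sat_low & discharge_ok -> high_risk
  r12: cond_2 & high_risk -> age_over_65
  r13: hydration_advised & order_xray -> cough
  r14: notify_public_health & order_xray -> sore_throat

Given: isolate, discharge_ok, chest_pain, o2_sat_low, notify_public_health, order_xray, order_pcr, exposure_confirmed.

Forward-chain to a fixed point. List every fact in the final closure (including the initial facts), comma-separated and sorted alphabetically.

[1] r2 [order_pcr & discharge_ok -> followup_48h]; r3 [discharge_ok & exposure_confirmed -> cond_1]; r11 [o2_sat_low & discharge_ok -> high_risk]; r14 [notify_public_health & order_xray -> sore_throat]. ⇒ new: followup_48h, cond_1, high_risk, sore_throat.
[2] r4 [high_risk -> observe_4h]. ⇒ new: observe_4h.
[3] r6 [observe_4h -> age_over_65]. ⇒ new: age_over_65.
[4] r8 [age_over_65 & followup_48h & notify_public_health -> culture_positive]. ⇒ new: culture_positive.
[5] r5 [culture_positive & notify_public_health -> rapid_test_pos]. ⇒ new: rapid_test_pos.

age_over_65, chest_pain, cond_1, culture_positive, discharge_ok, exposure_confirmed, followup_48h, high_risk, isolate, notify_public_health, o2_sat_low, observe_4h, order_pcr, order_xray, rapid_test_pos, sore_throat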